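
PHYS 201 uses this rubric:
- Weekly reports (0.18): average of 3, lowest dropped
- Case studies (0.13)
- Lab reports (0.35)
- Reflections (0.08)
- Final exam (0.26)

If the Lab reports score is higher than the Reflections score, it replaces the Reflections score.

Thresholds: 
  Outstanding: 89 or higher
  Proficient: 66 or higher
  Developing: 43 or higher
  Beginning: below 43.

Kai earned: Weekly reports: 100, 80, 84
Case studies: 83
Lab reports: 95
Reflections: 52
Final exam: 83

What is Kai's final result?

Outstanding

Weekly reports: drop 80 → average of remaining 2 = 184/2 = 92
Lab reports (95) > Reflections (52), so Reflections counts as 95.
Weighted total:
  Weekly reports 92 × 0.18 = 16.56
  Case studies 83 × 0.13 = 10.79
  Lab reports 95 × 0.35 = 33.25
  Reflections 95 × 0.08 = 7.6
  Final exam 83 × 0.26 = 21.58
Sum = 89.78
89.78 ≥ 89 → Outstanding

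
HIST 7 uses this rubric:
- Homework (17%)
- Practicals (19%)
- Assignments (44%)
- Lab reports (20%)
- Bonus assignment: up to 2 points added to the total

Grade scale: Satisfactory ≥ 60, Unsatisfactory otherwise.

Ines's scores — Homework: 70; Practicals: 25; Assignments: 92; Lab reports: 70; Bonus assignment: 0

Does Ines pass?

Weighted total:
  Homework 70 × 0.17 = 11.9
  Practicals 25 × 0.19 = 4.75
  Assignments 92 × 0.44 = 40.48
  Lab reports 70 × 0.2 = 14
Sum = 71.13
Bonus assignment: 71.13 + 0 = 71.13
71.13 ≥ 60 → Satisfactory

Satisfactory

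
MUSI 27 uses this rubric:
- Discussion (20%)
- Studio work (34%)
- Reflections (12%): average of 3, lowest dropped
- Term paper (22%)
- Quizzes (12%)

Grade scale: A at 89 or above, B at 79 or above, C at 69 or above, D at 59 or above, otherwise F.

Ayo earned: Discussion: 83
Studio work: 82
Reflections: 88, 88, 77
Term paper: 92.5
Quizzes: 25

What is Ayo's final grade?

C

Reflections: drop 77 → average of remaining 2 = 176/2 = 88
Weighted total:
  Discussion 83 × 0.2 = 16.6
  Studio work 82 × 0.34 = 27.88
  Reflections 88 × 0.12 = 10.56
  Term paper 92.5 × 0.22 = 20.35
  Quizzes 25 × 0.12 = 3
Sum = 78.39
78.39 is ≥ 69 and < 79 → C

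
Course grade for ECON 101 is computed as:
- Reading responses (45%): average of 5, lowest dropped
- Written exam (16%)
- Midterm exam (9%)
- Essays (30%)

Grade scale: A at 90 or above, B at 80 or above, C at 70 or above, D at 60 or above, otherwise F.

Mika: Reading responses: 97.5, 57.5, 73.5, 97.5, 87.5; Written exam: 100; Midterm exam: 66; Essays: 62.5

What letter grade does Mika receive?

Reading responses: drop 57.5 → average of remaining 4 = 356/4 = 89
Weighted total:
  Reading responses 89 × 0.45 = 40.05
  Written exam 100 × 0.16 = 16
  Midterm exam 66 × 0.09 = 5.94
  Essays 62.5 × 0.3 = 18.75
Sum = 80.74
80.74 is ≥ 80 and < 90 → B

B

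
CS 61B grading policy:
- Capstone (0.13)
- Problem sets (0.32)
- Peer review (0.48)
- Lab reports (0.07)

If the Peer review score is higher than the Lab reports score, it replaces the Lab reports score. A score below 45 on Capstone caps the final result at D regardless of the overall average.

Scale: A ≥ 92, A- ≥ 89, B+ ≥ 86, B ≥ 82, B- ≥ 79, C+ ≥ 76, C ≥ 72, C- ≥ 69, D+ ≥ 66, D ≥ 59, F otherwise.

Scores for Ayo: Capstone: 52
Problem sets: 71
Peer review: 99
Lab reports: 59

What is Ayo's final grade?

B

Peer review (99) > Lab reports (59), so Lab reports counts as 99.
Capstone score 52 ≥ 45: minimum met.
Weighted total:
  Capstone 52 × 0.13 = 6.76
  Problem sets 71 × 0.32 = 22.72
  Peer review 99 × 0.48 = 47.52
  Lab reports 99 × 0.07 = 6.93
Sum = 83.93
83.93 is ≥ 82 and < 86 → B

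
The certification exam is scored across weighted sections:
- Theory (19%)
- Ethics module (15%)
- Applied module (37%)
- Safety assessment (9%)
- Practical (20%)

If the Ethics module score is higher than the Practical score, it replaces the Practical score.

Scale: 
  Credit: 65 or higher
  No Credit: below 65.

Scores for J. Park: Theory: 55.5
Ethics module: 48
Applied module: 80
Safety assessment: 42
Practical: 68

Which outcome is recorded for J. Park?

No Credit

Ethics module (48) ≤ Practical (68), so Practical stays at 68.
Weighted total:
  Theory 55.5 × 0.19 = 10.545
  Ethics module 48 × 0.15 = 7.2
  Applied module 80 × 0.37 = 29.6
  Safety assessment 42 × 0.09 = 3.78
  Practical 68 × 0.2 = 13.6
Sum = 64.725
64.725 < 65 → No Credit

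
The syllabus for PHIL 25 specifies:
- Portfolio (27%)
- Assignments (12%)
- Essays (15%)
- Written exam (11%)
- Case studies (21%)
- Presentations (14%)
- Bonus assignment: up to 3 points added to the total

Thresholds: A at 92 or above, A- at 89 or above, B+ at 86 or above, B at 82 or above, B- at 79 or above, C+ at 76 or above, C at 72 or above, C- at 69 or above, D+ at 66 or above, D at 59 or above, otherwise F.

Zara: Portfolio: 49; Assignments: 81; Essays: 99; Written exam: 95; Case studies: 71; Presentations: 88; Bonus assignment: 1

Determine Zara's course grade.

C+

Weighted total:
  Portfolio 49 × 0.27 = 13.23
  Assignments 81 × 0.12 = 9.72
  Essays 99 × 0.15 = 14.85
  Written exam 95 × 0.11 = 10.45
  Case studies 71 × 0.21 = 14.91
  Presentations 88 × 0.14 = 12.32
Sum = 75.48
Bonus assignment: 75.48 + 1 = 76.48
76.48 is ≥ 76 and < 79 → C+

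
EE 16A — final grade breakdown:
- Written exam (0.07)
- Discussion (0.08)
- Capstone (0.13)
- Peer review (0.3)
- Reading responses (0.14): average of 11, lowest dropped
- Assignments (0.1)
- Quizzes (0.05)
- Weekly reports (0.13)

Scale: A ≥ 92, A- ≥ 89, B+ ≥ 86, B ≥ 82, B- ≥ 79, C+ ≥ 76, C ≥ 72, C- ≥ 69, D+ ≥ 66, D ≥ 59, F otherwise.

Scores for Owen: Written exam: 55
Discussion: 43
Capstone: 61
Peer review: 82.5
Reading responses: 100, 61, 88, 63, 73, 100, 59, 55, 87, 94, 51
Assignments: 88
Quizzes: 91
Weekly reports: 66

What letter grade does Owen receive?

Reading responses: drop 51 → average of remaining 10 = 780/10 = 78
Weighted total:
  Written exam 55 × 0.07 = 3.85
  Discussion 43 × 0.08 = 3.44
  Capstone 61 × 0.13 = 7.93
  Peer review 82.5 × 0.3 = 24.75
  Reading responses 78 × 0.14 = 10.92
  Assignments 88 × 0.1 = 8.8
  Quizzes 91 × 0.05 = 4.55
  Weekly reports 66 × 0.13 = 8.58
Sum = 72.82
72.82 is ≥ 72 and < 76 → C

C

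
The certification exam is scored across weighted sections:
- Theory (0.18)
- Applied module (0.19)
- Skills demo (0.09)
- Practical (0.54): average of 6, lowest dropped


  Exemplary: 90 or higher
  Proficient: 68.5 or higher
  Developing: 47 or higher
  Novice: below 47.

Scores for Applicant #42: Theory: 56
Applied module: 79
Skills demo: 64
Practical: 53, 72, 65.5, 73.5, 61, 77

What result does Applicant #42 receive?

Proficient

Practical: drop 53 → average of remaining 5 = 349/5 = 69.8
Weighted total:
  Theory 56 × 0.18 = 10.08
  Applied module 79 × 0.19 = 15.01
  Skills demo 64 × 0.09 = 5.76
  Practical 69.8 × 0.54 = 37.692
Sum = 68.542
68.542 is ≥ 68.5 and < 90 → Proficient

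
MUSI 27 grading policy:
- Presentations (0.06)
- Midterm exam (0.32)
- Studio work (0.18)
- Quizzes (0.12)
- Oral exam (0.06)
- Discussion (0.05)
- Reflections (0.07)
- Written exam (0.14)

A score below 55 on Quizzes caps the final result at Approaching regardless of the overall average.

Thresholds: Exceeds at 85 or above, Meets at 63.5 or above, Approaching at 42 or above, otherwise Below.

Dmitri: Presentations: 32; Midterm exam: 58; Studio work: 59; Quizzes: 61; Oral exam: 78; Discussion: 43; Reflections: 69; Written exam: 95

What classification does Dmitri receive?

Quizzes score 61 ≥ 55: minimum met.
Weighted total:
  Presentations 32 × 0.06 = 1.92
  Midterm exam 58 × 0.32 = 18.56
  Studio work 59 × 0.18 = 10.62
  Quizzes 61 × 0.12 = 7.32
  Oral exam 78 × 0.06 = 4.68
  Discussion 43 × 0.05 = 2.15
  Reflections 69 × 0.07 = 4.83
  Written exam 95 × 0.14 = 13.3
Sum = 63.38
63.38 is ≥ 42 and < 63.5 → Approaching

Approaching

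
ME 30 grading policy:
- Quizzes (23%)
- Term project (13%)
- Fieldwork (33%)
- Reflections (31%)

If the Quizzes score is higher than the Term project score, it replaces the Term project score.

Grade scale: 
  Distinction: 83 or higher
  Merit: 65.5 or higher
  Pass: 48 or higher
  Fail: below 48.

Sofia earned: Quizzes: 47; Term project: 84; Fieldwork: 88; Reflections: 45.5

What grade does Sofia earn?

Pass

Quizzes (47) ≤ Term project (84), so Term project stays at 84.
Weighted total:
  Quizzes 47 × 0.23 = 10.81
  Term project 84 × 0.13 = 10.92
  Fieldwork 88 × 0.33 = 29.04
  Reflections 45.5 × 0.31 = 14.105
Sum = 64.875
64.875 is ≥ 48 and < 65.5 → Pass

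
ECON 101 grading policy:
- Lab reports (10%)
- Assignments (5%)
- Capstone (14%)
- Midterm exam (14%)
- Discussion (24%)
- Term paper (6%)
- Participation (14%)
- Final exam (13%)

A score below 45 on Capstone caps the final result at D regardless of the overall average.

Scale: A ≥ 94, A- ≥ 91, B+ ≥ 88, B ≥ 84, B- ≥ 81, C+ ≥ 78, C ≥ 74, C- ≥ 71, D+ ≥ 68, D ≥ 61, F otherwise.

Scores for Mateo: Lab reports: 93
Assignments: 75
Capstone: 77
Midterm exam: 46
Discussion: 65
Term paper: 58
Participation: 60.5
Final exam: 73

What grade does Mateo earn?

D

Capstone score 77 ≥ 45: minimum met.
Weighted total:
  Lab reports 93 × 0.1 = 9.3
  Assignments 75 × 0.05 = 3.75
  Capstone 77 × 0.14 = 10.78
  Midterm exam 46 × 0.14 = 6.44
  Discussion 65 × 0.24 = 15.6
  Term paper 58 × 0.06 = 3.48
  Participation 60.5 × 0.14 = 8.47
  Final exam 73 × 0.13 = 9.49
Sum = 67.31
67.31 is ≥ 61 and < 68 → D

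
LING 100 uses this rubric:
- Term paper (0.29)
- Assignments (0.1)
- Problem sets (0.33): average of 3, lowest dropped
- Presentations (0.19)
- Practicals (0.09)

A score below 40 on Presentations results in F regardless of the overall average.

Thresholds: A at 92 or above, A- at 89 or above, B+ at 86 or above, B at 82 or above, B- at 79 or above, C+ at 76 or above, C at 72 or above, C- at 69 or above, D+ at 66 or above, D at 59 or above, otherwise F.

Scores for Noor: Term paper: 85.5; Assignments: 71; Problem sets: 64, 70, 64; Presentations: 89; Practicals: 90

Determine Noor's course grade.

Problem sets: drop 64 → average of remaining 2 = 134/2 = 67
Presentations score 89 ≥ 40: minimum met.
Weighted total:
  Term paper 85.5 × 0.29 = 24.795
  Assignments 71 × 0.1 = 7.1
  Problem sets 67 × 0.33 = 22.11
  Presentations 89 × 0.19 = 16.91
  Practicals 90 × 0.09 = 8.1
Sum = 79.015
79.015 is ≥ 79 and < 82 → B-

B-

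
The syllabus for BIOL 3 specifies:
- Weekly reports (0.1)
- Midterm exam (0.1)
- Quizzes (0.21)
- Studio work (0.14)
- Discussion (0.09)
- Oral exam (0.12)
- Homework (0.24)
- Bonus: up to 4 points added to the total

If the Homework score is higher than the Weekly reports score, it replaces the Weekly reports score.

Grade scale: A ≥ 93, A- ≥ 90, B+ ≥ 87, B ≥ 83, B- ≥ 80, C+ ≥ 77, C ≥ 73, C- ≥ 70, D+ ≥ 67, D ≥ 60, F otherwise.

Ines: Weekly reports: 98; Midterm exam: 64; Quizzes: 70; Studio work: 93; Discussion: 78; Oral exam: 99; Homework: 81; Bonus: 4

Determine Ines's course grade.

Homework (81) ≤ Weekly reports (98), so Weekly reports stays at 98.
Weighted total:
  Weekly reports 98 × 0.1 = 9.8
  Midterm exam 64 × 0.1 = 6.4
  Quizzes 70 × 0.21 = 14.7
  Studio work 93 × 0.14 = 13.02
  Discussion 78 × 0.09 = 7.02
  Oral exam 99 × 0.12 = 11.88
  Homework 81 × 0.24 = 19.44
Sum = 82.26
Bonus: 82.26 + 4 = 86.26
86.26 is ≥ 83 and < 87 → B

B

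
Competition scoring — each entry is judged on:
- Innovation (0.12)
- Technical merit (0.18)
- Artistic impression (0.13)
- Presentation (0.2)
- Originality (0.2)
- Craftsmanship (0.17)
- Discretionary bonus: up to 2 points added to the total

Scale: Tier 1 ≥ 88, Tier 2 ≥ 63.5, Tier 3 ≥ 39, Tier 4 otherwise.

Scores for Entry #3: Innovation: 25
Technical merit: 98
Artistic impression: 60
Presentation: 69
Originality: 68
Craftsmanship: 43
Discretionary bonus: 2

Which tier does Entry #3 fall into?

Tier 2

Weighted total:
  Innovation 25 × 0.12 = 3
  Technical merit 98 × 0.18 = 17.64
  Artistic impression 60 × 0.13 = 7.8
  Presentation 69 × 0.2 = 13.8
  Originality 68 × 0.2 = 13.6
  Craftsmanship 43 × 0.17 = 7.31
Sum = 63.15
Discretionary bonus: 63.15 + 2 = 65.15
65.15 is ≥ 63.5 and < 88 → Tier 2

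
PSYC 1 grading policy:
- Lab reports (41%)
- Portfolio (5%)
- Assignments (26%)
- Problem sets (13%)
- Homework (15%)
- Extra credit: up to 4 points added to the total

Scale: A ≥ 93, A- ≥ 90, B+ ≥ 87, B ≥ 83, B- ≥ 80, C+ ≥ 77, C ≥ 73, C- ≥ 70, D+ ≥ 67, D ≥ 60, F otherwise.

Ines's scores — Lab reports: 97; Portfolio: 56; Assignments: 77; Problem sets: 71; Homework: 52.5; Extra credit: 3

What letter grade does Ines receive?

Weighted total:
  Lab reports 97 × 0.41 = 39.77
  Portfolio 56 × 0.05 = 2.8
  Assignments 77 × 0.26 = 20.02
  Problem sets 71 × 0.13 = 9.23
  Homework 52.5 × 0.15 = 7.875
Sum = 79.695
Extra credit: 79.695 + 3 = 82.695
82.695 is ≥ 80 and < 83 → B-

B-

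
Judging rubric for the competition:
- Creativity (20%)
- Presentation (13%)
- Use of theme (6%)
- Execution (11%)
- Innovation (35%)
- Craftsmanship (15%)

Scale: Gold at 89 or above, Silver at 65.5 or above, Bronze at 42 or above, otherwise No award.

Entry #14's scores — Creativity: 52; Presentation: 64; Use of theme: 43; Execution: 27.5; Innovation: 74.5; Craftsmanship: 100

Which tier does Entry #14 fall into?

Bronze

Weighted total:
  Creativity 52 × 0.2 = 10.4
  Presentation 64 × 0.13 = 8.32
  Use of theme 43 × 0.06 = 2.58
  Execution 27.5 × 0.11 = 3.025
  Innovation 74.5 × 0.35 = 26.075
  Craftsmanship 100 × 0.15 = 15
Sum = 65.4
65.4 is ≥ 42 and < 65.5 → Bronze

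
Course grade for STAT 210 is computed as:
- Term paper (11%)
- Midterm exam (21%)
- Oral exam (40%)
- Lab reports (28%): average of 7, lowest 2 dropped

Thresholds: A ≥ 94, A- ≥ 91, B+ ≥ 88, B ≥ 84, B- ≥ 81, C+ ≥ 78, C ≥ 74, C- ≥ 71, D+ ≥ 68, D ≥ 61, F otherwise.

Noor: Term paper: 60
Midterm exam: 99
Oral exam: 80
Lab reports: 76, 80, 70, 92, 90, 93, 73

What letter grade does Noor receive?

B-

Lab reports: drop 70, 73 → average of remaining 5 = 431/5 = 86.2
Weighted total:
  Term paper 60 × 0.11 = 6.6
  Midterm exam 99 × 0.21 = 20.79
  Oral exam 80 × 0.4 = 32
  Lab reports 86.2 × 0.28 = 24.136
Sum = 83.526
83.526 is ≥ 81 and < 84 → B-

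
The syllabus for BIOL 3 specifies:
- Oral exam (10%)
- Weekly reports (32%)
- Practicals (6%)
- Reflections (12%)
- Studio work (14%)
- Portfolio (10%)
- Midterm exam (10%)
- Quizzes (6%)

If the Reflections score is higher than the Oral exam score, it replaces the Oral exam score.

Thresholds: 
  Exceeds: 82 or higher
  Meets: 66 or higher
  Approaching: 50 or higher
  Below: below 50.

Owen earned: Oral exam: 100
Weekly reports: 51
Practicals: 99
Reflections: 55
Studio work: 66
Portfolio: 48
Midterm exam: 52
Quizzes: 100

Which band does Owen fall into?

Reflections (55) ≤ Oral exam (100), so Oral exam stays at 100.
Weighted total:
  Oral exam 100 × 0.1 = 10
  Weekly reports 51 × 0.32 = 16.32
  Practicals 99 × 0.06 = 5.94
  Reflections 55 × 0.12 = 6.6
  Studio work 66 × 0.14 = 9.24
  Portfolio 48 × 0.1 = 4.8
  Midterm exam 52 × 0.1 = 5.2
  Quizzes 100 × 0.06 = 6
Sum = 64.1
64.1 is ≥ 50 and < 66 → Approaching

Approaching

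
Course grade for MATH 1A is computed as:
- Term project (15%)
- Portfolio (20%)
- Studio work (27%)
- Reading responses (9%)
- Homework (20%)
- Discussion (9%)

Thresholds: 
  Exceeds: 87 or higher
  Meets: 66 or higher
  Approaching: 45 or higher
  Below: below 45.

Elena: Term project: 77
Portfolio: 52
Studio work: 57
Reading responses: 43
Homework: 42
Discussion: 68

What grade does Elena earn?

Weighted total:
  Term project 77 × 0.15 = 11.55
  Portfolio 52 × 0.2 = 10.4
  Studio work 57 × 0.27 = 15.39
  Reading responses 43 × 0.09 = 3.87
  Homework 42 × 0.2 = 8.4
  Discussion 68 × 0.09 = 6.12
Sum = 55.73
55.73 is ≥ 45 and < 66 → Approaching

Approaching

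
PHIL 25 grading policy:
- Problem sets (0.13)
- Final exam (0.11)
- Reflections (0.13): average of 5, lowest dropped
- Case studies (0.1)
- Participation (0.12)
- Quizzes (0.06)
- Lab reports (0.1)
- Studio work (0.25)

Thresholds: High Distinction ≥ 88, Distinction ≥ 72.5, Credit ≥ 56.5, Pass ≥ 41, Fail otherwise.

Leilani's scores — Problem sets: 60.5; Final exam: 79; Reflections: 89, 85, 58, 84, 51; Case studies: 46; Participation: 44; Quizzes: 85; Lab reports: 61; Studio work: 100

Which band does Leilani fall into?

Distinction

Reflections: drop 51 → average of remaining 4 = 316/4 = 79
Weighted total:
  Problem sets 60.5 × 0.13 = 7.865
  Final exam 79 × 0.11 = 8.69
  Reflections 79 × 0.13 = 10.27
  Case studies 46 × 0.1 = 4.6
  Participation 44 × 0.12 = 5.28
  Quizzes 85 × 0.06 = 5.1
  Lab reports 61 × 0.1 = 6.1
  Studio work 100 × 0.25 = 25
Sum = 72.905
72.905 is ≥ 72.5 and < 88 → Distinction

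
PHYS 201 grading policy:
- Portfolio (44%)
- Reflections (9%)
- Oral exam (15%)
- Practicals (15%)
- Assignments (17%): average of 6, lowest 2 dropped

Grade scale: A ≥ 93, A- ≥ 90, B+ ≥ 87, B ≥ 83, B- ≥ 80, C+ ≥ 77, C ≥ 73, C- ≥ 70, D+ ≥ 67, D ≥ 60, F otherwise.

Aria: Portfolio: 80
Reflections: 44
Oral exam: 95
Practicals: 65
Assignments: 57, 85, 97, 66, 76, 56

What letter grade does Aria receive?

Assignments: drop 56, 57 → average of remaining 4 = 324/4 = 81
Weighted total:
  Portfolio 80 × 0.44 = 35.2
  Reflections 44 × 0.09 = 3.96
  Oral exam 95 × 0.15 = 14.25
  Practicals 65 × 0.15 = 9.75
  Assignments 81 × 0.17 = 13.77
Sum = 76.93
76.93 is ≥ 73 and < 77 → C

C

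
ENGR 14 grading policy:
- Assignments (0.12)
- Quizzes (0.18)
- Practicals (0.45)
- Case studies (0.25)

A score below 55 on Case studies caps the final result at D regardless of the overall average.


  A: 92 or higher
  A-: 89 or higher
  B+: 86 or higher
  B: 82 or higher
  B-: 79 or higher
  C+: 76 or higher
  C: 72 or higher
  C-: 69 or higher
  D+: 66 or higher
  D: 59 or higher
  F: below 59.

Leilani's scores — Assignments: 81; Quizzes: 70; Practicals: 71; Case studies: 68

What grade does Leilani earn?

C-

Case studies score 68 ≥ 55: minimum met.
Weighted total:
  Assignments 81 × 0.12 = 9.72
  Quizzes 70 × 0.18 = 12.6
  Practicals 71 × 0.45 = 31.95
  Case studies 68 × 0.25 = 17
Sum = 71.27
71.27 is ≥ 69 and < 72 → C-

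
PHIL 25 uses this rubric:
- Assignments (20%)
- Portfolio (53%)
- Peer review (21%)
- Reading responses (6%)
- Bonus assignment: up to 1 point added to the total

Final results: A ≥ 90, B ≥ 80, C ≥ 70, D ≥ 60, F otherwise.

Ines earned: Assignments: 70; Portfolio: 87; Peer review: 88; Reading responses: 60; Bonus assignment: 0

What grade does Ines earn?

B

Weighted total:
  Assignments 70 × 0.2 = 14
  Portfolio 87 × 0.53 = 46.11
  Peer review 88 × 0.21 = 18.48
  Reading responses 60 × 0.06 = 3.6
Sum = 82.19
Bonus assignment: 82.19 + 0 = 82.19
82.19 is ≥ 80 and < 90 → B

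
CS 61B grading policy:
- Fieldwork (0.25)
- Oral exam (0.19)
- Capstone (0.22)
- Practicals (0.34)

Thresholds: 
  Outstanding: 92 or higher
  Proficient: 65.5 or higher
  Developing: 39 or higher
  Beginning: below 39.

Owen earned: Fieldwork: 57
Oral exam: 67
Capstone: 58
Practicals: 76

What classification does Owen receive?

Weighted total:
  Fieldwork 57 × 0.25 = 14.25
  Oral exam 67 × 0.19 = 12.73
  Capstone 58 × 0.22 = 12.76
  Practicals 76 × 0.34 = 25.84
Sum = 65.58
65.58 is ≥ 65.5 and < 92 → Proficient

Proficient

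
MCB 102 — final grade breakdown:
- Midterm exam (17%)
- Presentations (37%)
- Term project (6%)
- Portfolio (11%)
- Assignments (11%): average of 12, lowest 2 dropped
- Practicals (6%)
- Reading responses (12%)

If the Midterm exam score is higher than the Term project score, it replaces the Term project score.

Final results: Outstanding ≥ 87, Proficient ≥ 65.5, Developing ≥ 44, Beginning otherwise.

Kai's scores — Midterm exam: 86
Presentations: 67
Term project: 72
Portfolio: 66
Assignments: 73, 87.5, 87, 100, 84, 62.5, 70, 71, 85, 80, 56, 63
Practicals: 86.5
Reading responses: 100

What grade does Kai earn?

Proficient

Assignments: drop 56, 62.5 → average of remaining 10 = 800.5/10 = 80.05
Midterm exam (86) > Term project (72), so Term project counts as 86.
Weighted total:
  Midterm exam 86 × 0.17 = 14.62
  Presentations 67 × 0.37 = 24.79
  Term project 86 × 0.06 = 5.16
  Portfolio 66 × 0.11 = 7.26
  Assignments 80.05 × 0.11 = 8.8055
  Practicals 86.5 × 0.06 = 5.19
  Reading responses 100 × 0.12 = 12
Sum = 77.8255
77.8255 is ≥ 65.5 and < 87 → Proficient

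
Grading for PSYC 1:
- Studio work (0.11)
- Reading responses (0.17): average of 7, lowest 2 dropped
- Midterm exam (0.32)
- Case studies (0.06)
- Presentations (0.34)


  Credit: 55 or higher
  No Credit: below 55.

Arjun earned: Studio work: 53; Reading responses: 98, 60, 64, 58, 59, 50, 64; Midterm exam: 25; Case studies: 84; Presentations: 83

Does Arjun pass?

Credit

Reading responses: drop 50, 58 → average of remaining 5 = 345/5 = 69
Weighted total:
  Studio work 53 × 0.11 = 5.83
  Reading responses 69 × 0.17 = 11.73
  Midterm exam 25 × 0.32 = 8
  Case studies 84 × 0.06 = 5.04
  Presentations 83 × 0.34 = 28.22
Sum = 58.82
58.82 ≥ 55 → Credit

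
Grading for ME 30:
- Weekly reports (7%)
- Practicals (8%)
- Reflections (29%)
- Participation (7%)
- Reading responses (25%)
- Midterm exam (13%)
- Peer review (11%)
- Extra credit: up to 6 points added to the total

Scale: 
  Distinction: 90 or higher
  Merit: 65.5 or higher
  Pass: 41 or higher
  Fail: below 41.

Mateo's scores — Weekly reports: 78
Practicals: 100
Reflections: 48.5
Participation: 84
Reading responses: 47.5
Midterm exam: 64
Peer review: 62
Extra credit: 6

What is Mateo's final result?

Weighted total:
  Weekly reports 78 × 0.07 = 5.46
  Practicals 100 × 0.08 = 8
  Reflections 48.5 × 0.29 = 14.065
  Participation 84 × 0.07 = 5.88
  Reading responses 47.5 × 0.25 = 11.875
  Midterm exam 64 × 0.13 = 8.32
  Peer review 62 × 0.11 = 6.82
Sum = 60.42
Extra credit: 60.42 + 6 = 66.42
66.42 is ≥ 65.5 and < 90 → Merit

Merit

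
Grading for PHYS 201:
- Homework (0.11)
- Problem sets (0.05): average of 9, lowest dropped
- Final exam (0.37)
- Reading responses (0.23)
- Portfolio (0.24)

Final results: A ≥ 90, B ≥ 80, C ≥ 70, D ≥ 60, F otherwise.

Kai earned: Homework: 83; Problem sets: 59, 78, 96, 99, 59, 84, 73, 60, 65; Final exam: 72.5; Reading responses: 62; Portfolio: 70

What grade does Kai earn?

Problem sets: drop 59 → average of remaining 8 = 614/8 = 76.75
Weighted total:
  Homework 83 × 0.11 = 9.13
  Problem sets 76.75 × 0.05 = 3.8375
  Final exam 72.5 × 0.37 = 26.825
  Reading responses 62 × 0.23 = 14.26
  Portfolio 70 × 0.24 = 16.8
Sum = 70.8525
70.8525 is ≥ 70 and < 80 → C

C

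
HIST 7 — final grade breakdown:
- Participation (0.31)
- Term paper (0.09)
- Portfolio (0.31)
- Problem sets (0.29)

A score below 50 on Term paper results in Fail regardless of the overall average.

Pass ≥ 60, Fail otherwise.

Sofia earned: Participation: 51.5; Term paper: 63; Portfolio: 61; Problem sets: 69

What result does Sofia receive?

Term paper score 63 ≥ 50: minimum met.
Weighted total:
  Participation 51.5 × 0.31 = 15.965
  Term paper 63 × 0.09 = 5.67
  Portfolio 61 × 0.31 = 18.91
  Problem sets 69 × 0.29 = 20.01
Sum = 60.555
60.555 ≥ 60 → Pass

Pass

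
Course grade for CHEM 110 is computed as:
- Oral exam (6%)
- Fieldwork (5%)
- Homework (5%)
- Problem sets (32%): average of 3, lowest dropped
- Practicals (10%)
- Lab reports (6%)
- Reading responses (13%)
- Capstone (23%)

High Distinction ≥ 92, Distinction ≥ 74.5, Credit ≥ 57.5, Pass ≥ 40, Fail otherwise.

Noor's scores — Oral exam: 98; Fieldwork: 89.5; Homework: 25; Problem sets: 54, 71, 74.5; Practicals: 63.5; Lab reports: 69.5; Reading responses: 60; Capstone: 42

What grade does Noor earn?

Problem sets: drop 54 → average of remaining 2 = 145.5/2 = 72.75
Weighted total:
  Oral exam 98 × 0.06 = 5.88
  Fieldwork 89.5 × 0.05 = 4.475
  Homework 25 × 0.05 = 1.25
  Problem sets 72.75 × 0.32 = 23.28
  Practicals 63.5 × 0.1 = 6.35
  Lab reports 69.5 × 0.06 = 4.17
  Reading responses 60 × 0.13 = 7.8
  Capstone 42 × 0.23 = 9.66
Sum = 62.865
62.865 is ≥ 57.5 and < 74.5 → Credit

Credit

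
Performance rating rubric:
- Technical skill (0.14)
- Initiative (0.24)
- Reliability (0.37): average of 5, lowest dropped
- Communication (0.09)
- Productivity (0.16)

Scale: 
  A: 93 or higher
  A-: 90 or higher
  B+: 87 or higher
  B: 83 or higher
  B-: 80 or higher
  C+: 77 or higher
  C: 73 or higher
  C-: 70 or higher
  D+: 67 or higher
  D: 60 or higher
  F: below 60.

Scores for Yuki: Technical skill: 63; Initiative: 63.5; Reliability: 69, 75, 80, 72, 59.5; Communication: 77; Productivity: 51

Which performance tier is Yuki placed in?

D

Reliability: drop 59.5 → average of remaining 4 = 296/4 = 74
Weighted total:
  Technical skill 63 × 0.14 = 8.82
  Initiative 63.5 × 0.24 = 15.24
  Reliability 74 × 0.37 = 27.38
  Communication 77 × 0.09 = 6.93
  Productivity 51 × 0.16 = 8.16
Sum = 66.53
66.53 is ≥ 60 and < 67 → D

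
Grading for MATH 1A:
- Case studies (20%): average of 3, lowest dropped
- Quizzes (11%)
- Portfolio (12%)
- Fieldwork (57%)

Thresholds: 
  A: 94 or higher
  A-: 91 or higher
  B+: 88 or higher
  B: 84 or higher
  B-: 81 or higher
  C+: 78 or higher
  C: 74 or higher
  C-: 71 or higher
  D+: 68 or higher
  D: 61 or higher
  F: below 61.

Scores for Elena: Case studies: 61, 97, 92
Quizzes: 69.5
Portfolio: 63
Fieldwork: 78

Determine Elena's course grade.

Case studies: drop 61 → average of remaining 2 = 189/2 = 94.5
Weighted total:
  Case studies 94.5 × 0.2 = 18.9
  Quizzes 69.5 × 0.11 = 7.645
  Portfolio 63 × 0.12 = 7.56
  Fieldwork 78 × 0.57 = 44.46
Sum = 78.565
78.565 is ≥ 78 and < 81 → C+

C+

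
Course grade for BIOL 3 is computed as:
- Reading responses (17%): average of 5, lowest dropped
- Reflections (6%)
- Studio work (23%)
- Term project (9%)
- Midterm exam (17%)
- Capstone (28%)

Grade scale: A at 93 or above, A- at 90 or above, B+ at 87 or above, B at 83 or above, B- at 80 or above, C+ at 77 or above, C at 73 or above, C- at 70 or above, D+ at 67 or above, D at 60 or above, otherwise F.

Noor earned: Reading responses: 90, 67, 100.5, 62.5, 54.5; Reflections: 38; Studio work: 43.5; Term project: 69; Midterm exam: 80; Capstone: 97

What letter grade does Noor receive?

Reading responses: drop 54.5 → average of remaining 4 = 320/4 = 80
Weighted total:
  Reading responses 80 × 0.17 = 13.6
  Reflections 38 × 0.06 = 2.28
  Studio work 43.5 × 0.23 = 10.005
  Term project 69 × 0.09 = 6.21
  Midterm exam 80 × 0.17 = 13.6
  Capstone 97 × 0.28 = 27.16
Sum = 72.855
72.855 is ≥ 70 and < 73 → C-

C-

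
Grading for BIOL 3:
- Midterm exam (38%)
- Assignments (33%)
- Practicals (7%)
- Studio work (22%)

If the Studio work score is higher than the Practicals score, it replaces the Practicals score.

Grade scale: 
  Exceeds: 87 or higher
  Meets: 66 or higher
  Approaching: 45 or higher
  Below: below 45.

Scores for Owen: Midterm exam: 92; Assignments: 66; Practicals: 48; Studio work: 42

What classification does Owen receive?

Studio work (42) ≤ Practicals (48), so Practicals stays at 48.
Weighted total:
  Midterm exam 92 × 0.38 = 34.96
  Assignments 66 × 0.33 = 21.78
  Practicals 48 × 0.07 = 3.36
  Studio work 42 × 0.22 = 9.24
Sum = 69.34
69.34 is ≥ 66 and < 87 → Meets

Meets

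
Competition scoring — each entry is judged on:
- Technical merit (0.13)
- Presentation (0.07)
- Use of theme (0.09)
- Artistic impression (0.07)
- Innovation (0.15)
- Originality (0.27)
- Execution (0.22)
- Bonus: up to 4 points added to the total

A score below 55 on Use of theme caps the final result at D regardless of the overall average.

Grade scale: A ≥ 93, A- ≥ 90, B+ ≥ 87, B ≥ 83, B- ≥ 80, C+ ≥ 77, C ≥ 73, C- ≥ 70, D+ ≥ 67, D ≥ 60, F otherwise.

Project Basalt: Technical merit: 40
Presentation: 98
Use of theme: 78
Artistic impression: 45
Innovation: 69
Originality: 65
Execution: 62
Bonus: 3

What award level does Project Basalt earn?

Use of theme score 78 ≥ 55: minimum met.
Weighted total:
  Technical merit 40 × 0.13 = 5.2
  Presentation 98 × 0.07 = 6.86
  Use of theme 78 × 0.09 = 7.02
  Artistic impression 45 × 0.07 = 3.15
  Innovation 69 × 0.15 = 10.35
  Originality 65 × 0.27 = 17.55
  Execution 62 × 0.22 = 13.64
Sum = 63.77
Bonus: 63.77 + 3 = 66.77
66.77 is ≥ 60 and < 67 → D

D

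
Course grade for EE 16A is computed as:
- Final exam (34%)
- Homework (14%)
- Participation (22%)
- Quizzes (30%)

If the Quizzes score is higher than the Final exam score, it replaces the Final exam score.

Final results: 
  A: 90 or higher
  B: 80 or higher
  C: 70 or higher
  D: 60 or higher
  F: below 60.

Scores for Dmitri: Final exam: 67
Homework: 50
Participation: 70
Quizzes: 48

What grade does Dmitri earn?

F

Quizzes (48) ≤ Final exam (67), so Final exam stays at 67.
Weighted total:
  Final exam 67 × 0.34 = 22.78
  Homework 50 × 0.14 = 7
  Participation 70 × 0.22 = 15.4
  Quizzes 48 × 0.3 = 14.4
Sum = 59.58
59.58 < 60 → F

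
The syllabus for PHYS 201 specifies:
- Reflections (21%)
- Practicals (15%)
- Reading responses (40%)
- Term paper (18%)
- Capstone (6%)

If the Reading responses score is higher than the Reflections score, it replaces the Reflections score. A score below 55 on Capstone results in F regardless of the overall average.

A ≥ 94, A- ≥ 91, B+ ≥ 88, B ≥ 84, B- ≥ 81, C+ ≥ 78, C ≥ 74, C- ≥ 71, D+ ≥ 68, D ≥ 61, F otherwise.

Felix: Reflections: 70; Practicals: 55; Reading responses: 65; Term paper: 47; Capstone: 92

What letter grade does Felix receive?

Reading responses (65) ≤ Reflections (70), so Reflections stays at 70.
Capstone score 92 ≥ 55: minimum met.
Weighted total:
  Reflections 70 × 0.21 = 14.7
  Practicals 55 × 0.15 = 8.25
  Reading responses 65 × 0.4 = 26
  Term paper 47 × 0.18 = 8.46
  Capstone 92 × 0.06 = 5.52
Sum = 62.93
62.93 is ≥ 61 and < 68 → D

D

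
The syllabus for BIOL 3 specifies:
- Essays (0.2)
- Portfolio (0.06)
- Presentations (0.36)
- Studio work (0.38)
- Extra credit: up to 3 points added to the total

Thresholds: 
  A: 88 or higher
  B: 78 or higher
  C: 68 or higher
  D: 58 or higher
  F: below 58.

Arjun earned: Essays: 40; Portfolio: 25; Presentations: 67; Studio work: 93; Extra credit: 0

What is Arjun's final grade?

C

Weighted total:
  Essays 40 × 0.2 = 8
  Portfolio 25 × 0.06 = 1.5
  Presentations 67 × 0.36 = 24.12
  Studio work 93 × 0.38 = 35.34
Sum = 68.96
Extra credit: 68.96 + 0 = 68.96
68.96 is ≥ 68 and < 78 → C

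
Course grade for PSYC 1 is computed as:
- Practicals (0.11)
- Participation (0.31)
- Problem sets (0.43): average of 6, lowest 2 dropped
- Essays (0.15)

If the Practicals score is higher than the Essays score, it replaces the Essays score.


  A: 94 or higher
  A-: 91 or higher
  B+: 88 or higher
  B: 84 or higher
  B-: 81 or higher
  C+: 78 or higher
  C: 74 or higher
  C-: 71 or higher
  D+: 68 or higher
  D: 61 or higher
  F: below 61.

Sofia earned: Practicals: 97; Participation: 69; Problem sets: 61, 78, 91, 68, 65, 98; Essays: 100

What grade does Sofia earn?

Problem sets: drop 61, 65 → average of remaining 4 = 335/4 = 83.75
Practicals (97) ≤ Essays (100), so Essays stays at 100.
Weighted total:
  Practicals 97 × 0.11 = 10.67
  Participation 69 × 0.31 = 21.39
  Problem sets 83.75 × 0.43 = 36.0125
  Essays 100 × 0.15 = 15
Sum = 83.0725
83.0725 is ≥ 81 and < 84 → B-

B-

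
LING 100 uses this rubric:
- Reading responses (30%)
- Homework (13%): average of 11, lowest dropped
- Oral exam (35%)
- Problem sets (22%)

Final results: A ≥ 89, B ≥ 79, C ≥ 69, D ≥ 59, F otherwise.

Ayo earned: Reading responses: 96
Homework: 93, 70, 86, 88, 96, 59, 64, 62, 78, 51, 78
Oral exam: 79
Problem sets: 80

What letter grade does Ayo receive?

B

Homework: drop 51 → average of remaining 10 = 774/10 = 77.4
Weighted total:
  Reading responses 96 × 0.3 = 28.8
  Homework 77.4 × 0.13 = 10.062
  Oral exam 79 × 0.35 = 27.65
  Problem sets 80 × 0.22 = 17.6
Sum = 84.112
84.112 is ≥ 79 and < 89 → B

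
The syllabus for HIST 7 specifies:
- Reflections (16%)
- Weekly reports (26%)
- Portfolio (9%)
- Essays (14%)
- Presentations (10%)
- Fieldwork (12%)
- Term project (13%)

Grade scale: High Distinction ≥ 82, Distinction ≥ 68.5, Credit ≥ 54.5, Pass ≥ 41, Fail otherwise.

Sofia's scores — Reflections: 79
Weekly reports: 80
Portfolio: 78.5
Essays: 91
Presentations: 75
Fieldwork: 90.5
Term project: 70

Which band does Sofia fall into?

Weighted total:
  Reflections 79 × 0.16 = 12.64
  Weekly reports 80 × 0.26 = 20.8
  Portfolio 78.5 × 0.09 = 7.065
  Essays 91 × 0.14 = 12.74
  Presentations 75 × 0.1 = 7.5
  Fieldwork 90.5 × 0.12 = 10.86
  Term project 70 × 0.13 = 9.1
Sum = 80.705
80.705 is ≥ 68.5 and < 82 → Distinction

Distinction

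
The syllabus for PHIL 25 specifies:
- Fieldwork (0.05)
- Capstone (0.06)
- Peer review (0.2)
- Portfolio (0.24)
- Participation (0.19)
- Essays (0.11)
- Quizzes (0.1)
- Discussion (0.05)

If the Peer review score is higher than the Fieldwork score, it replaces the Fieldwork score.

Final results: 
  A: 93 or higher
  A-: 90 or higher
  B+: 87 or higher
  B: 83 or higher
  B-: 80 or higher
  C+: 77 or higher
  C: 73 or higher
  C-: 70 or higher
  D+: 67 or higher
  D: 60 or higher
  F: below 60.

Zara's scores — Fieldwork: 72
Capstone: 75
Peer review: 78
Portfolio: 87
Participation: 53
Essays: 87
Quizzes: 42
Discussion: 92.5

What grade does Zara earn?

C

Peer review (78) > Fieldwork (72), so Fieldwork counts as 78.
Weighted total:
  Fieldwork 78 × 0.05 = 3.9
  Capstone 75 × 0.06 = 4.5
  Peer review 78 × 0.2 = 15.6
  Portfolio 87 × 0.24 = 20.88
  Participation 53 × 0.19 = 10.07
  Essays 87 × 0.11 = 9.57
  Quizzes 42 × 0.1 = 4.2
  Discussion 92.5 × 0.05 = 4.625
Sum = 73.345
73.345 is ≥ 73 and < 77 → C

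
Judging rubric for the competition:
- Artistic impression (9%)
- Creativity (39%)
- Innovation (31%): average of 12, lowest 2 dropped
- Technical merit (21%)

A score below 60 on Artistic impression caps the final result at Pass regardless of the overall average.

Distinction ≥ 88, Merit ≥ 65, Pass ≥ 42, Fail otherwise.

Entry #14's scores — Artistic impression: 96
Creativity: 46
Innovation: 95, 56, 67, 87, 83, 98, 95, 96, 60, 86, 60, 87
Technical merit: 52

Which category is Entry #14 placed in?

Pass

Innovation: drop 56, 60 → average of remaining 10 = 854/10 = 85.4
Artistic impression score 96 ≥ 60: minimum met.
Weighted total:
  Artistic impression 96 × 0.09 = 8.64
  Creativity 46 × 0.39 = 17.94
  Innovation 85.4 × 0.31 = 26.474
  Technical merit 52 × 0.21 = 10.92
Sum = 63.974
63.974 is ≥ 42 and < 65 → Pass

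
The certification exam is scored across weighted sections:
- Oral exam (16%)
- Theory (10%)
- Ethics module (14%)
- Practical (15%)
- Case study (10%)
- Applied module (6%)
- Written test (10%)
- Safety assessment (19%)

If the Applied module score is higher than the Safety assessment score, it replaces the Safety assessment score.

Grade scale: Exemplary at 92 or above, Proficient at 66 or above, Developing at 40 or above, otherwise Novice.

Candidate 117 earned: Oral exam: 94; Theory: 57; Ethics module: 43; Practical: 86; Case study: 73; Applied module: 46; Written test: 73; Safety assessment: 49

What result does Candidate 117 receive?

Applied module (46) ≤ Safety assessment (49), so Safety assessment stays at 49.
Weighted total:
  Oral exam 94 × 0.16 = 15.04
  Theory 57 × 0.1 = 5.7
  Ethics module 43 × 0.14 = 6.02
  Practical 86 × 0.15 = 12.9
  Case study 73 × 0.1 = 7.3
  Applied module 46 × 0.06 = 2.76
  Written test 73 × 0.1 = 7.3
  Safety assessment 49 × 0.19 = 9.31
Sum = 66.33
66.33 is ≥ 66 and < 92 → Proficient

Proficient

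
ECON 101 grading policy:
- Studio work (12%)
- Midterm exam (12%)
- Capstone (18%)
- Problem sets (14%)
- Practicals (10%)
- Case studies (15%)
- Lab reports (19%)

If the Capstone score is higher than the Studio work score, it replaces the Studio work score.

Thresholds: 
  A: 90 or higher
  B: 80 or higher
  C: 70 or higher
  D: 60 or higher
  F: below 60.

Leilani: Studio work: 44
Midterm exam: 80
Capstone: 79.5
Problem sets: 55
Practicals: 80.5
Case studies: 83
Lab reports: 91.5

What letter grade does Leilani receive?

Capstone (79.5) > Studio work (44), so Studio work counts as 79.5.
Weighted total:
  Studio work 79.5 × 0.12 = 9.54
  Midterm exam 80 × 0.12 = 9.6
  Capstone 79.5 × 0.18 = 14.31
  Problem sets 55 × 0.14 = 7.7
  Practicals 80.5 × 0.1 = 8.05
  Case studies 83 × 0.15 = 12.45
  Lab reports 91.5 × 0.19 = 17.385
Sum = 79.035
79.035 is ≥ 70 and < 80 → C

C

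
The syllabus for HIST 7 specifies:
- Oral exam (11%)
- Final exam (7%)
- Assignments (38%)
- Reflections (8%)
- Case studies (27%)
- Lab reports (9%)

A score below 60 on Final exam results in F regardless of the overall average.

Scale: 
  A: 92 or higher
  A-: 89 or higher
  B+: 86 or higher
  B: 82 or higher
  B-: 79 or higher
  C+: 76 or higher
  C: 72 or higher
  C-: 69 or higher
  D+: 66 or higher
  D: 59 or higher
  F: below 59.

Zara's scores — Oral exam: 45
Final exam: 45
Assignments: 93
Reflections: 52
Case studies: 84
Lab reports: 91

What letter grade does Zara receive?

F

Final exam score 45 < 60: minimum not met.
Weighted total:
  Oral exam 45 × 0.11 = 4.95
  Final exam 45 × 0.07 = 3.15
  Assignments 93 × 0.38 = 35.34
  Reflections 52 × 0.08 = 4.16
  Case studies 84 × 0.27 = 22.68
  Lab reports 91 × 0.09 = 8.19
Sum = 78.47
Because the Final exam minimum was not met, the result is F.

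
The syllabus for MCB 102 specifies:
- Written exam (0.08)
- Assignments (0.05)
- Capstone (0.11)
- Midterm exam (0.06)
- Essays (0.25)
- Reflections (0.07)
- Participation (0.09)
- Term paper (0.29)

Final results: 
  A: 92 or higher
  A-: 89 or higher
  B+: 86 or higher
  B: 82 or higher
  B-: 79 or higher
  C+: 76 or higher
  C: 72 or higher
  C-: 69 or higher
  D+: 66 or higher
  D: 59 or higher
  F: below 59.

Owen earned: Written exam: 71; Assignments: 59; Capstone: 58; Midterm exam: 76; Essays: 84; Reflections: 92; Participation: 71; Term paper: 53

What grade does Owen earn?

D+

Weighted total:
  Written exam 71 × 0.08 = 5.68
  Assignments 59 × 0.05 = 2.95
  Capstone 58 × 0.11 = 6.38
  Midterm exam 76 × 0.06 = 4.56
  Essays 84 × 0.25 = 21
  Reflections 92 × 0.07 = 6.44
  Participation 71 × 0.09 = 6.39
  Term paper 53 × 0.29 = 15.37
Sum = 68.77
68.77 is ≥ 66 and < 69 → D+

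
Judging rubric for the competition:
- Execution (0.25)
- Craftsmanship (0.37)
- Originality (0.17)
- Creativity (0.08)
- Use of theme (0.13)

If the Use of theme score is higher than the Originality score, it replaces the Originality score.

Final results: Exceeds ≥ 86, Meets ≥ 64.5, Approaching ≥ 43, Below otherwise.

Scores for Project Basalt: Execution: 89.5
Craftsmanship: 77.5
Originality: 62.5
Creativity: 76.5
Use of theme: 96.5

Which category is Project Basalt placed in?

Use of theme (96.5) > Originality (62.5), so Originality counts as 96.5.
Weighted total:
  Execution 89.5 × 0.25 = 22.375
  Craftsmanship 77.5 × 0.37 = 28.675
  Originality 96.5 × 0.17 = 16.405
  Creativity 76.5 × 0.08 = 6.12
  Use of theme 96.5 × 0.13 = 12.545
Sum = 86.12
86.12 ≥ 86 → Exceeds

Exceeds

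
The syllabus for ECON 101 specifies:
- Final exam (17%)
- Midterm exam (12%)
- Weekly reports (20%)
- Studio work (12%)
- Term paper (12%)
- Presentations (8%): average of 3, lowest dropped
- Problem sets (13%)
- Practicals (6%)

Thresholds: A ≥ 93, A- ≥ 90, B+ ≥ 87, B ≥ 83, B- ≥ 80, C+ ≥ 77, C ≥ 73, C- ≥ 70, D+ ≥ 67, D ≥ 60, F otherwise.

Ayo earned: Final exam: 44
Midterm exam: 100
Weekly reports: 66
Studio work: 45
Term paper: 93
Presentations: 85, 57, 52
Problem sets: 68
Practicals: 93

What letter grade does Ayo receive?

Presentations: drop 52 → average of remaining 2 = 142/2 = 71
Weighted total:
  Final exam 44 × 0.17 = 7.48
  Midterm exam 100 × 0.12 = 12
  Weekly reports 66 × 0.2 = 13.2
  Studio work 45 × 0.12 = 5.4
  Term paper 93 × 0.12 = 11.16
  Presentations 71 × 0.08 = 5.68
  Problem sets 68 × 0.13 = 8.84
  Practicals 93 × 0.06 = 5.58
Sum = 69.34
69.34 is ≥ 67 and < 70 → D+

D+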